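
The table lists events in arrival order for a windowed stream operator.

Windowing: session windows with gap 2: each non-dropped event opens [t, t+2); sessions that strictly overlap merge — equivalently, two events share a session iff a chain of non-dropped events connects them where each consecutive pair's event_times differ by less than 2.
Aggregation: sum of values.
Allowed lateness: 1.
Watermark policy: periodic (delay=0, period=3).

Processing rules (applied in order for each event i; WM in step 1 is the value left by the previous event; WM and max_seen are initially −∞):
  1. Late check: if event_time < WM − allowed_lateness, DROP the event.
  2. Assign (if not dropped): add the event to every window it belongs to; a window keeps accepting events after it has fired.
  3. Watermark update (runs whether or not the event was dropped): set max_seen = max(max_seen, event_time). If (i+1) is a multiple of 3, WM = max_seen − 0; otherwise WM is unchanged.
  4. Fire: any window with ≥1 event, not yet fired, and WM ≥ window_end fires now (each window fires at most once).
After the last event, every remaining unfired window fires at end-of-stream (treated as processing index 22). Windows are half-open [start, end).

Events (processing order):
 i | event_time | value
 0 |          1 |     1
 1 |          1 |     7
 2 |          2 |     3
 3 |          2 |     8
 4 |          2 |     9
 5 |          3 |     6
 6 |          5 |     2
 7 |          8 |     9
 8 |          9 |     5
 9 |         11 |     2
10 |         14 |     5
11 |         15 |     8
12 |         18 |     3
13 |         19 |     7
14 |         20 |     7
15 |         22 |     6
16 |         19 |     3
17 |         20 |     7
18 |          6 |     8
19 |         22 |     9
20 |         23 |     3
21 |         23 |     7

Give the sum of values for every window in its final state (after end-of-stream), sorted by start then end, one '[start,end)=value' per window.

[1,5)=34 [5,7)=2 [8,11)=14 [11,13)=2 [14,17)=13 [18,22)=27 [22,25)=25

i=0 t=1 v=1: → [1,3); WM=−∞
i=1 t=1 v=7: → [1,3); WM=−∞
i=2 t=2 v=3: → [1,4); WM=2
i=3 t=2 v=8: → [1,4); WM=2
i=4 t=2 v=9: → [1,4); WM=2
i=5 t=3 v=6: → [1,5); WM=3
i=6 t=5 v=2: → [5,7); WM=3
i=7 t=8 v=9: → [8,10); WM=3
i=8 t=9 v=5: → [8,11); WM=9
i=9 t=11 v=2: → [11,13); WM=9
i=10 t=14 v=5: → [14,16); WM=9
i=11 t=15 v=8: → [14,17); WM=15
i=12 t=18 v=3: → [18,20); WM=15
i=13 t=19 v=7: → [18,21); WM=15
i=14 t=20 v=7: → [18,22); WM=20
i=15 t=22 v=6: → [22,24); WM=20
i=16 t=19 v=3: → [18,22); WM=20
i=17 t=20 v=7: → [18,22); WM=22
i=18 t=6 v=8: DROP (t<22-1); WM=22
i=19 t=22 v=9: → [22,24); WM=22
i=20 t=23 v=3: → [22,25); WM=23
i=21 t=23 v=7: → [22,25); WM=23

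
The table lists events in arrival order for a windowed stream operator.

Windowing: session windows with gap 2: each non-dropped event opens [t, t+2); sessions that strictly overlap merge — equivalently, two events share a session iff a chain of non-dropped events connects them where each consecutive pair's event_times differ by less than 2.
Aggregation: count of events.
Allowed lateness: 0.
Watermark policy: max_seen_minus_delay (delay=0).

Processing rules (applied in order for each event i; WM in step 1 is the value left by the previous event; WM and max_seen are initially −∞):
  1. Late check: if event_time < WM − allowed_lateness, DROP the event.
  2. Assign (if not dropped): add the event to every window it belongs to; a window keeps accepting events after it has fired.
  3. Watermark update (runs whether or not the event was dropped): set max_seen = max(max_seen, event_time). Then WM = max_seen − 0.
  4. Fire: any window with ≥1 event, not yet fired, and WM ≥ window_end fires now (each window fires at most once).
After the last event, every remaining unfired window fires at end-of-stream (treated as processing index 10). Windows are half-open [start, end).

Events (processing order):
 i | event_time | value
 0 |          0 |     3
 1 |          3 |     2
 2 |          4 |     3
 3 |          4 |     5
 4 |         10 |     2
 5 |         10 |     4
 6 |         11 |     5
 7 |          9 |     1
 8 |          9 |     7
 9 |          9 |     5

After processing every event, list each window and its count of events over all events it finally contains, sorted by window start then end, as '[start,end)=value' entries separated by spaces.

[0,2)=1 [3,6)=3 [10,13)=3

i=0 t=0 v=3: → [0,2); WM=0
i=1 t=3 v=2: → [3,5); WM=3
i=2 t=4 v=3: → [3,6); WM=4
i=3 t=4 v=5: → [3,6); WM=4
i=4 t=10 v=2: → [10,12); WM=10
i=5 t=10 v=4: → [10,12); WM=10
i=6 t=11 v=5: → [10,13); WM=11
i=7 t=9 v=1: DROP (t<11-0); WM=11
i=8 t=9 v=7: DROP (t<11-0); WM=11
i=9 t=9 v=5: DROP (t<11-0); WM=11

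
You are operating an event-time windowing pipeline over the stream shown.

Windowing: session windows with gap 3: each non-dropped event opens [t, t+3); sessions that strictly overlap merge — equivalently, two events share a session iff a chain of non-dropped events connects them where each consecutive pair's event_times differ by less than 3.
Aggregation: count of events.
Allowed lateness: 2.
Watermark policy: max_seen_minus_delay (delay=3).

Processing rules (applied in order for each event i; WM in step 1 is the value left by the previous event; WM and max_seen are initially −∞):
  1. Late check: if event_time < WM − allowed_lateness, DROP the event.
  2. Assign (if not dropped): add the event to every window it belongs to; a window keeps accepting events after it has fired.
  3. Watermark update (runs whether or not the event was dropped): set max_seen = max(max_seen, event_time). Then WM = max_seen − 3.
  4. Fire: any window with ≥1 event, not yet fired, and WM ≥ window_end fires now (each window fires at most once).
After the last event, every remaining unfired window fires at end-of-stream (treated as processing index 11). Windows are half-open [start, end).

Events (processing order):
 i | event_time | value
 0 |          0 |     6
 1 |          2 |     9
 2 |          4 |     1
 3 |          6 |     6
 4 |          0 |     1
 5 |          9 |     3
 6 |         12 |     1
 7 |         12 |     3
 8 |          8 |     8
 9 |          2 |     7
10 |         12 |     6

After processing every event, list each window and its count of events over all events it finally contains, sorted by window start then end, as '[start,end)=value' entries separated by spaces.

[0,12)=6 [12,15)=3

i=0 t=0 v=6: → [0,3); WM=-3
i=1 t=2 v=9: → [0,5); WM=-1
i=2 t=4 v=1: → [0,7); WM=1
i=3 t=6 v=6: → [0,9); WM=3
i=4 t=0 v=1: DROP (t<3-2); WM=3
i=5 t=9 v=3: → [9,12); WM=6
i=6 t=12 v=1: → [12,15); WM=9
i=7 t=12 v=3: → [12,15); WM=9
i=8 t=8 v=8: → [0,12); WM=9
i=9 t=2 v=7: DROP (t<9-2); WM=9
i=10 t=12 v=6: → [12,15); WM=9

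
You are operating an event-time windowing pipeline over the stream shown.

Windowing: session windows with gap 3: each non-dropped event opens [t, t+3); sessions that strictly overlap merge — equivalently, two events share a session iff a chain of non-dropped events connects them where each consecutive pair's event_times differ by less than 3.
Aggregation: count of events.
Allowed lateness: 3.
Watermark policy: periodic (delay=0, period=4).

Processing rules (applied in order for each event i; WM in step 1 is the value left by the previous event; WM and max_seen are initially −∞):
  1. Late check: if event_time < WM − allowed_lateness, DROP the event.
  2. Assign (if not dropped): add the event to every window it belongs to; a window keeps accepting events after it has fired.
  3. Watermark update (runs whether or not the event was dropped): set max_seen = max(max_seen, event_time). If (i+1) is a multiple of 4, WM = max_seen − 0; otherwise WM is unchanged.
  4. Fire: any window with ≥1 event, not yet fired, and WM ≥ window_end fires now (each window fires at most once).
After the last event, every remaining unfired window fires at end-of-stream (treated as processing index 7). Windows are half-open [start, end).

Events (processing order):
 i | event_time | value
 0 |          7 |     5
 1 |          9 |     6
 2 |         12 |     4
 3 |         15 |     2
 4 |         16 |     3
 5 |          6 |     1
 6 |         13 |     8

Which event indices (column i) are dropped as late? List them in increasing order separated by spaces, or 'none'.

i=0 t=7 v=5: → [7,10); WM=−∞
i=1 t=9 v=6: → [7,12); WM=−∞
i=2 t=12 v=4: → [12,15); WM=−∞
i=3 t=15 v=2: → [15,18); WM=15
i=4 t=16 v=3: → [15,19); WM=15
i=5 t=6 v=1: DROP (t<15-3); WM=15
i=6 t=13 v=8: → [12,19); WM=15

5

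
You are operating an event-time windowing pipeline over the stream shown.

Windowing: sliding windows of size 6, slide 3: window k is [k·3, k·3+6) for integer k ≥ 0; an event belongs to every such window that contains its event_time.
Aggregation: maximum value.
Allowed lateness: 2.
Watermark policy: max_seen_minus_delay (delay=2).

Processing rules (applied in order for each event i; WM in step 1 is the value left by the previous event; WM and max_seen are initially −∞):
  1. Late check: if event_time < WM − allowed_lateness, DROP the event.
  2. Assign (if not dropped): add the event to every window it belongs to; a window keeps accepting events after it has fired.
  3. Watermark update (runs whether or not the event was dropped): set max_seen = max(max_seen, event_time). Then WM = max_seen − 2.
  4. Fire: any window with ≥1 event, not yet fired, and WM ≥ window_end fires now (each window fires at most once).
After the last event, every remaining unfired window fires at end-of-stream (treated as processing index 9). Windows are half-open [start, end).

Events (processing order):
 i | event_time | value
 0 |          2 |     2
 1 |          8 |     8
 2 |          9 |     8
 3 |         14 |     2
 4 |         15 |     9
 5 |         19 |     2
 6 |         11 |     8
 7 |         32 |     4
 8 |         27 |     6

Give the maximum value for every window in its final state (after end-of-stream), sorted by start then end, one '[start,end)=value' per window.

i=0 t=2 v=2: → [0,6); WM=0
i=1 t=8 v=8: → [6,12),[3,9); WM=6; [0,6) fires=2
i=2 t=9 v=8: → [9,15),[6,12); WM=7
i=3 t=14 v=2: → [12,18),[9,15); WM=12; [3,9) fires=8 [6,12) fires=8
i=4 t=15 v=9: → [15,21),[12,18); WM=13
i=5 t=19 v=2: → [18,24),[15,21); WM=17; [9,15) fires=8
i=6 t=11 v=8: DROP (t<17-2); WM=17
i=7 t=32 v=4: → [30,36),[27,33); WM=30; [12,18) fires=9 [15,21) fires=9 [18,24) fires=2
i=8 t=27 v=6: DROP (t<30-2); WM=30

[0,6)=2 [3,9)=8 [6,12)=8 [9,15)=8 [12,18)=9 [15,21)=9 [18,24)=2 [27,33)=4 [30,36)=4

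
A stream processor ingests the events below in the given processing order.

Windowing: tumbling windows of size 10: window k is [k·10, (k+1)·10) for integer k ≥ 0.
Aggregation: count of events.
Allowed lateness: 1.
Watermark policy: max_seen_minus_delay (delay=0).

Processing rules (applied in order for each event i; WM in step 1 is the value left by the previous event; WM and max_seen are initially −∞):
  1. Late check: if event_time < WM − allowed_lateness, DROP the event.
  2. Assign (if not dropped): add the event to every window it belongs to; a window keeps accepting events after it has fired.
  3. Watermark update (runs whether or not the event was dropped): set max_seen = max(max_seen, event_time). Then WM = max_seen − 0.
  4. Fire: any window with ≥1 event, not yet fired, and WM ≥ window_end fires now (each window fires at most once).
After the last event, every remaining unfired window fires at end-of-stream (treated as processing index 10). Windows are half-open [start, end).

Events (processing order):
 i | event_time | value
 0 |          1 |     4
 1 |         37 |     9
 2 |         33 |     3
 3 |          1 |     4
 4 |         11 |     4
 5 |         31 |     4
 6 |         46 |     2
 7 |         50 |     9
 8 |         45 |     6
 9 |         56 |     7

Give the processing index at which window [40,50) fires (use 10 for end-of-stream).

7

i=0 t=1 v=4: → [0,10); WM=1
i=1 t=37 v=9: → [30,40); WM=37; [0,10) fires=1
i=2 t=33 v=3: DROP (t<37-1); WM=37
i=3 t=1 v=4: DROP (t<37-1); WM=37
i=4 t=11 v=4: DROP (t<37-1); WM=37
i=5 t=31 v=4: DROP (t<37-1); WM=37
i=6 t=46 v=2: → [40,50); WM=46; [30,40) fires=1
i=7 t=50 v=9: → [50,60); WM=50; [40,50) fires=1
i=8 t=45 v=6: DROP (t<50-1); WM=50
i=9 t=56 v=7: → [50,60); WM=56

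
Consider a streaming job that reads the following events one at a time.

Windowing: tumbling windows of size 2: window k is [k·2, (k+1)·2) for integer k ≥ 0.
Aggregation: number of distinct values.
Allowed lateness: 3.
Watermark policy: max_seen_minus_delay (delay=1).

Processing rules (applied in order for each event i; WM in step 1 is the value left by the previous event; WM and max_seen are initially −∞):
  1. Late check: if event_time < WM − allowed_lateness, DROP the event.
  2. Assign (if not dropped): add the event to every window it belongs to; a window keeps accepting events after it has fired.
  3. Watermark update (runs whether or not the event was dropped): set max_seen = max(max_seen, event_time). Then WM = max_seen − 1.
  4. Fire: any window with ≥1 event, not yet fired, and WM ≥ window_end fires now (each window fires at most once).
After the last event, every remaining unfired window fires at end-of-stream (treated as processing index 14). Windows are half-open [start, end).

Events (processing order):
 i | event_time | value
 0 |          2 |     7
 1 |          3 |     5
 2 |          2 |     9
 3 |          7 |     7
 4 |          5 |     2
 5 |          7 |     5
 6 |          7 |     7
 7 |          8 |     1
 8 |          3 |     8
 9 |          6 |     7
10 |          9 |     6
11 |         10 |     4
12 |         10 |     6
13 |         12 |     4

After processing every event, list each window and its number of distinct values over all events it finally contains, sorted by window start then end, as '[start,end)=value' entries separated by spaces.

i=0 t=2 v=7: → [2,4); WM=1
i=1 t=3 v=5: → [2,4); WM=2
i=2 t=2 v=9: → [2,4); WM=2
i=3 t=7 v=7: → [6,8); WM=6; [2,4) fires=3
i=4 t=5 v=2: → [4,6); WM=6; [4,6) fires=1
i=5 t=7 v=5: → [6,8); WM=6
i=6 t=7 v=7: → [6,8); WM=6
i=7 t=8 v=1: → [8,10); WM=7
i=8 t=3 v=8: DROP (t<7-3); WM=7
i=9 t=6 v=7: → [6,8); WM=7
i=10 t=9 v=6: → [8,10); WM=8; [6,8) fires=2
i=11 t=10 v=4: → [10,12); WM=9
i=12 t=10 v=6: → [10,12); WM=9
i=13 t=12 v=4: → [12,14); WM=11; [8,10) fires=2

[2,4)=3 [4,6)=1 [6,8)=2 [8,10)=2 [10,12)=2 [12,14)=1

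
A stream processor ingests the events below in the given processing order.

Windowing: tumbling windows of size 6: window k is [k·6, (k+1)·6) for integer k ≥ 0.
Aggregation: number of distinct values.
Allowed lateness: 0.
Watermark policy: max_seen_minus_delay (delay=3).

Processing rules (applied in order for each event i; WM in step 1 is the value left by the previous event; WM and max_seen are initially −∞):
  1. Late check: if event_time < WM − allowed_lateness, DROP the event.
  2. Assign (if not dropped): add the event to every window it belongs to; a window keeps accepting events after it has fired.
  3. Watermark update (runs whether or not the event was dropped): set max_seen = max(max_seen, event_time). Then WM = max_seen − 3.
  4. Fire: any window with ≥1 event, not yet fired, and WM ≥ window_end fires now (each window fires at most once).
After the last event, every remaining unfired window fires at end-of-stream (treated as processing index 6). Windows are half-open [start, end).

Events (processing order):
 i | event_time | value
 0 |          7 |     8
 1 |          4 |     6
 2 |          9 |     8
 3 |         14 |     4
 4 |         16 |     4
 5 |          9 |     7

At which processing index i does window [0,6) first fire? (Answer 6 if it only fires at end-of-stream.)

2

i=0 t=7 v=8: → [6,12); WM=4
i=1 t=4 v=6: → [0,6); WM=4
i=2 t=9 v=8: → [6,12); WM=6; [0,6) fires=1
i=3 t=14 v=4: → [12,18); WM=11
i=4 t=16 v=4: → [12,18); WM=13; [6,12) fires=1
i=5 t=9 v=7: DROP (t<13-0); WM=13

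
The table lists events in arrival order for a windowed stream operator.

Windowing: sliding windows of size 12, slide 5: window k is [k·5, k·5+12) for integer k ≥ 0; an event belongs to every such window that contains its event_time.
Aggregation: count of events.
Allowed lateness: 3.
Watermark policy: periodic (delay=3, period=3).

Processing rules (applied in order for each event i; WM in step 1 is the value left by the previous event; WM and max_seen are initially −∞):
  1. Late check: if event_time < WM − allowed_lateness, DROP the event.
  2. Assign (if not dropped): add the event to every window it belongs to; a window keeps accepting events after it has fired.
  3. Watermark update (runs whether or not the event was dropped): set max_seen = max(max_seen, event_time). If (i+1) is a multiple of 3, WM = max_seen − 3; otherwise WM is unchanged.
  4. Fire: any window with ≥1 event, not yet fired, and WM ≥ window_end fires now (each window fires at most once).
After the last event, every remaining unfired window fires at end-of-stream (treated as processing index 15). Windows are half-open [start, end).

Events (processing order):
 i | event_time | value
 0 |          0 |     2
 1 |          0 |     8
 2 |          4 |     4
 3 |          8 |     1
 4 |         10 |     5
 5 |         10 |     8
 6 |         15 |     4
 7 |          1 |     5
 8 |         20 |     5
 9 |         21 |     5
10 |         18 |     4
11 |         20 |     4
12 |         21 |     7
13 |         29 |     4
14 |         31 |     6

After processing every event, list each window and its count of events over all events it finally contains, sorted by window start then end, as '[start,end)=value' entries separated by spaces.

i=0 t=0 v=2: → [0,12); WM=−∞
i=1 t=0 v=8: → [0,12); WM=−∞
i=2 t=4 v=4: → [0,12); WM=1
i=3 t=8 v=1: → [5,17),[0,12); WM=1
i=4 t=10 v=5: → [10,22),[5,17),[0,12); WM=1
i=5 t=10 v=8: → [10,22),[5,17),[0,12); WM=7
i=6 t=15 v=4: → [15,27),[10,22),[5,17); WM=7
i=7 t=1 v=5: DROP (t<7-3); WM=7
i=8 t=20 v=5: → [20,32),[15,27),[10,22); WM=17; [0,12) fires=6 [5,17) fires=4
i=9 t=21 v=5: → [20,32),[15,27),[10,22); WM=17
i=10 t=18 v=4: → [15,27),[10,22); WM=17
i=11 t=20 v=4: → [20,32),[15,27),[10,22); WM=18
i=12 t=21 v=7: → [20,32),[15,27),[10,22); WM=18
i=13 t=29 v=4: → [25,37),[20,32); WM=18
i=14 t=31 v=6: → [30,42),[25,37),[20,32); WM=28; [10,22) fires=8 [15,27) fires=6

[0,12)=6 [5,17)=4 [10,22)=8 [15,27)=6 [20,32)=6 [25,37)=2 [30,42)=1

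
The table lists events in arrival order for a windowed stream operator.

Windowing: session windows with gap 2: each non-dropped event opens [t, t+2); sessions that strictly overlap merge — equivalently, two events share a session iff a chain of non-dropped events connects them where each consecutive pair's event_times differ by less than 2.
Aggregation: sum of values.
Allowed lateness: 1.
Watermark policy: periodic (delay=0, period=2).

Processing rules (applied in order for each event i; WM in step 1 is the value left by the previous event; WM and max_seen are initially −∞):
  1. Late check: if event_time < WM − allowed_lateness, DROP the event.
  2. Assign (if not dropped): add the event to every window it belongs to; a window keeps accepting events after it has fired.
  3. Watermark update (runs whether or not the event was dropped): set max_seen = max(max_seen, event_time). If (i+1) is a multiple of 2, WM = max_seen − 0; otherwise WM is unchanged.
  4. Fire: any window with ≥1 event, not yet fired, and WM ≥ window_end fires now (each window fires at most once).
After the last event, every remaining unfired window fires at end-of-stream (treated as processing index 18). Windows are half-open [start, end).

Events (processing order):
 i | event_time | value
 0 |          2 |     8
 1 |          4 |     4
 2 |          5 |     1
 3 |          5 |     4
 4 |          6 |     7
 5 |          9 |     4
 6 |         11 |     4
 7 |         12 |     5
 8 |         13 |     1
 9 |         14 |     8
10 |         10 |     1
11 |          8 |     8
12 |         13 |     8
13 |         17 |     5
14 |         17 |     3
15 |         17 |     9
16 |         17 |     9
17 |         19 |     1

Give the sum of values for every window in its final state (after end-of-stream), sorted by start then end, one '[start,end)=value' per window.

[2,4)=8 [4,8)=16 [9,11)=4 [11,16)=26 [17,19)=26 [19,21)=1

i=0 t=2 v=8: → [2,4); WM=−∞
i=1 t=4 v=4: → [4,6); WM=4
i=2 t=5 v=1: → [4,7); WM=4
i=3 t=5 v=4: → [4,7); WM=5
i=4 t=6 v=7: → [4,8); WM=5
i=5 t=9 v=4: → [9,11); WM=9
i=6 t=11 v=4: → [11,13); WM=9
i=7 t=12 v=5: → [11,14); WM=12
i=8 t=13 v=1: → [11,15); WM=12
i=9 t=14 v=8: → [11,16); WM=14
i=10 t=10 v=1: DROP (t<14-1); WM=14
i=11 t=8 v=8: DROP (t<14-1); WM=14
i=12 t=13 v=8: → [11,16); WM=14
i=13 t=17 v=5: → [17,19); WM=17
i=14 t=17 v=3: → [17,19); WM=17
i=15 t=17 v=9: → [17,19); WM=17
i=16 t=17 v=9: → [17,19); WM=17
i=17 t=19 v=1: → [19,21); WM=19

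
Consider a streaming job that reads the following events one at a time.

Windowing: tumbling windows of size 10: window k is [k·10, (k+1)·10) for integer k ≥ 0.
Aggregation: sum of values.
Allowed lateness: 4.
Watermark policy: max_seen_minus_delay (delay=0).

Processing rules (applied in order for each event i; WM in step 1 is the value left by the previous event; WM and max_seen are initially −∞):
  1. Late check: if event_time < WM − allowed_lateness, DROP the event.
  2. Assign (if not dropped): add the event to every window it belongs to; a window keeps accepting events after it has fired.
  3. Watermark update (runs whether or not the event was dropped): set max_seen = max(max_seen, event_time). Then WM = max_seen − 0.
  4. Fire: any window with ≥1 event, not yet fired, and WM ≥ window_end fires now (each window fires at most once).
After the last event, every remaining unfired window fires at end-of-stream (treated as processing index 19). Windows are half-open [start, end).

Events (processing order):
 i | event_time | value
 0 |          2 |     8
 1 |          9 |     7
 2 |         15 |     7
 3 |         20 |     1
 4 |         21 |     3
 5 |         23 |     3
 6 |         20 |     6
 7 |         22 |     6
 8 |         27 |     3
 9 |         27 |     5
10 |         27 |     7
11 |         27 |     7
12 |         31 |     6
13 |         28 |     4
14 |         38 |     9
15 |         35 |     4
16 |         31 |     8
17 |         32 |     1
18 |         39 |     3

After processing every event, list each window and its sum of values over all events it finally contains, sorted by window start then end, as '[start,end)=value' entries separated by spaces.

i=0 t=2 v=8: → [0,10); WM=2
i=1 t=9 v=7: → [0,10); WM=9
i=2 t=15 v=7: → [10,20); WM=15; [0,10) fires=15
i=3 t=20 v=1: → [20,30); WM=20; [10,20) fires=7
i=4 t=21 v=3: → [20,30); WM=21
i=5 t=23 v=3: → [20,30); WM=23
i=6 t=20 v=6: → [20,30); WM=23
i=7 t=22 v=6: → [20,30); WM=23
i=8 t=27 v=3: → [20,30); WM=27
i=9 t=27 v=5: → [20,30); WM=27
i=10 t=27 v=7: → [20,30); WM=27
i=11 t=27 v=7: → [20,30); WM=27
i=12 t=31 v=6: → [30,40); WM=31; [20,30) fires=41
i=13 t=28 v=4: → [20,30); WM=31
i=14 t=38 v=9: → [30,40); WM=38
i=15 t=35 v=4: → [30,40); WM=38
i=16 t=31 v=8: DROP (t<38-4); WM=38
i=17 t=32 v=1: DROP (t<38-4); WM=38
i=18 t=39 v=3: → [30,40); WM=39

[0,10)=15 [10,20)=7 [20,30)=45 [30,40)=22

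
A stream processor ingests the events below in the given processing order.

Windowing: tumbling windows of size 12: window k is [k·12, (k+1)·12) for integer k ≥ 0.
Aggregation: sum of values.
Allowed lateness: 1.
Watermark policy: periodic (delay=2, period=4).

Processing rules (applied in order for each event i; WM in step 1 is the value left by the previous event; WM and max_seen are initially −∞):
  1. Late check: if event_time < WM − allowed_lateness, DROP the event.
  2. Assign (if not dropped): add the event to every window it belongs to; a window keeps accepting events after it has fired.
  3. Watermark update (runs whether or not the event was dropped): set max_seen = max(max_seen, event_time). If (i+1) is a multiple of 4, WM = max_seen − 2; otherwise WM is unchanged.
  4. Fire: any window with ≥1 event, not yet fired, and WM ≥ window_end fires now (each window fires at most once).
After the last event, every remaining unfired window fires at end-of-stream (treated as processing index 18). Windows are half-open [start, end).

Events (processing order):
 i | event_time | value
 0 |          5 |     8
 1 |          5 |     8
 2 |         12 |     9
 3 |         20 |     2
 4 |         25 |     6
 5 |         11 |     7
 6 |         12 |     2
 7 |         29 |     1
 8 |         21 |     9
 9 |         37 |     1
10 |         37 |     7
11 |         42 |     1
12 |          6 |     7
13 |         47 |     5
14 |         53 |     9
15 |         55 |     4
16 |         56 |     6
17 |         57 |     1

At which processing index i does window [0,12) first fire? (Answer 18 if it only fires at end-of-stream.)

3

i=0 t=5 v=8: → [0,12); WM=−∞
i=1 t=5 v=8: → [0,12); WM=−∞
i=2 t=12 v=9: → [12,24); WM=−∞
i=3 t=20 v=2: → [12,24); WM=18; [0,12) fires=16
i=4 t=25 v=6: → [24,36); WM=18
i=5 t=11 v=7: DROP (t<18-1); WM=18
i=6 t=12 v=2: DROP (t<18-1); WM=18
i=7 t=29 v=1: → [24,36); WM=27; [12,24) fires=11
i=8 t=21 v=9: DROP (t<27-1); WM=27
i=9 t=37 v=1: → [36,48); WM=27
i=10 t=37 v=7: → [36,48); WM=27
i=11 t=42 v=1: → [36,48); WM=40; [24,36) fires=7
i=12 t=6 v=7: DROP (t<40-1); WM=40
i=13 t=47 v=5: → [36,48); WM=40
i=14 t=53 v=9: → [48,60); WM=40
i=15 t=55 v=4: → [48,60); WM=53; [36,48) fires=14
i=16 t=56 v=6: → [48,60); WM=53
i=17 t=57 v=1: → [48,60); WM=53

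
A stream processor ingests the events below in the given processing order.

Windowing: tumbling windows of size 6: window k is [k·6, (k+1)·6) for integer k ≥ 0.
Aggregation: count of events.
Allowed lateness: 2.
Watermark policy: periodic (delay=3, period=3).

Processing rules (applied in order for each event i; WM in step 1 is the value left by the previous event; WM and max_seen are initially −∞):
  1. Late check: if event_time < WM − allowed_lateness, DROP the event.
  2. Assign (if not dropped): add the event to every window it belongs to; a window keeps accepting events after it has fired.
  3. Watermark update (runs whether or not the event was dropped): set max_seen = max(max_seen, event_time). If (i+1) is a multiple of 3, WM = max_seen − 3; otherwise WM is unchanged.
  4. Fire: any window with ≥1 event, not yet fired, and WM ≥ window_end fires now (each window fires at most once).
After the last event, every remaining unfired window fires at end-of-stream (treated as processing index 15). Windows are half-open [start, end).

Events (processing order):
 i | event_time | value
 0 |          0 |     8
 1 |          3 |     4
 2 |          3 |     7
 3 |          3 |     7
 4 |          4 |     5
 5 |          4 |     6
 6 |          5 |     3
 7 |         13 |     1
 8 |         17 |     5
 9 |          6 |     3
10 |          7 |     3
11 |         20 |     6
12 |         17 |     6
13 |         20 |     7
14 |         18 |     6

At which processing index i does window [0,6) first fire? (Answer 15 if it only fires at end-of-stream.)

i=0 t=0 v=8: → [0,6); WM=−∞
i=1 t=3 v=4: → [0,6); WM=−∞
i=2 t=3 v=7: → [0,6); WM=0
i=3 t=3 v=7: → [0,6); WM=0
i=4 t=4 v=5: → [0,6); WM=0
i=5 t=4 v=6: → [0,6); WM=1
i=6 t=5 v=3: → [0,6); WM=1
i=7 t=13 v=1: → [12,18); WM=1
i=8 t=17 v=5: → [12,18); WM=14; [0,6) fires=7
i=9 t=6 v=3: DROP (t<14-2); WM=14
i=10 t=7 v=3: DROP (t<14-2); WM=14
i=11 t=20 v=6: → [18,24); WM=17
i=12 t=17 v=6: → [12,18); WM=17
i=13 t=20 v=7: → [18,24); WM=17
i=14 t=18 v=6: → [18,24); WM=17

8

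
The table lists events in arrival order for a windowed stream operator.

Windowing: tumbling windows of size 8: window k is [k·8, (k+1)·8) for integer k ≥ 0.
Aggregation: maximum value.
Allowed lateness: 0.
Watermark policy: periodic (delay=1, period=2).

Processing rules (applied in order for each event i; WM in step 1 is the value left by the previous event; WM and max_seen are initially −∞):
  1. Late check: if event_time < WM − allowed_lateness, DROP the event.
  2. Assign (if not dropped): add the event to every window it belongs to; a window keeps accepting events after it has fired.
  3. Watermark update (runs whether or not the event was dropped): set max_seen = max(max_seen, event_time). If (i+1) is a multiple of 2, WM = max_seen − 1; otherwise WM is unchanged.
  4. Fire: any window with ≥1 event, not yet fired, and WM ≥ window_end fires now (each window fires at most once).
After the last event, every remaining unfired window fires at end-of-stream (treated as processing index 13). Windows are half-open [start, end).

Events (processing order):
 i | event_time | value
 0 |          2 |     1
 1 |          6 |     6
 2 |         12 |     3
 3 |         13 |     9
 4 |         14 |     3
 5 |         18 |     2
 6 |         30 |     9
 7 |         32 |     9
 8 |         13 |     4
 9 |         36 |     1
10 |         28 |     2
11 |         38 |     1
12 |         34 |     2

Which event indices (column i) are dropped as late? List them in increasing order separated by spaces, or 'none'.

i=0 t=2 v=1: → [0,8); WM=−∞
i=1 t=6 v=6: → [0,8); WM=5
i=2 t=12 v=3: → [8,16); WM=5
i=3 t=13 v=9: → [8,16); WM=12; [0,8) fires=6
i=4 t=14 v=3: → [8,16); WM=12
i=5 t=18 v=2: → [16,24); WM=17; [8,16) fires=9
i=6 t=30 v=9: → [24,32); WM=17
i=7 t=32 v=9: → [32,40); WM=31; [16,24) fires=2
i=8 t=13 v=4: DROP (t<31-0); WM=31
i=9 t=36 v=1: → [32,40); WM=35; [24,32) fires=9
i=10 t=28 v=2: DROP (t<35-0); WM=35
i=11 t=38 v=1: → [32,40); WM=37
i=12 t=34 v=2: DROP (t<37-0); WM=37

8 10 12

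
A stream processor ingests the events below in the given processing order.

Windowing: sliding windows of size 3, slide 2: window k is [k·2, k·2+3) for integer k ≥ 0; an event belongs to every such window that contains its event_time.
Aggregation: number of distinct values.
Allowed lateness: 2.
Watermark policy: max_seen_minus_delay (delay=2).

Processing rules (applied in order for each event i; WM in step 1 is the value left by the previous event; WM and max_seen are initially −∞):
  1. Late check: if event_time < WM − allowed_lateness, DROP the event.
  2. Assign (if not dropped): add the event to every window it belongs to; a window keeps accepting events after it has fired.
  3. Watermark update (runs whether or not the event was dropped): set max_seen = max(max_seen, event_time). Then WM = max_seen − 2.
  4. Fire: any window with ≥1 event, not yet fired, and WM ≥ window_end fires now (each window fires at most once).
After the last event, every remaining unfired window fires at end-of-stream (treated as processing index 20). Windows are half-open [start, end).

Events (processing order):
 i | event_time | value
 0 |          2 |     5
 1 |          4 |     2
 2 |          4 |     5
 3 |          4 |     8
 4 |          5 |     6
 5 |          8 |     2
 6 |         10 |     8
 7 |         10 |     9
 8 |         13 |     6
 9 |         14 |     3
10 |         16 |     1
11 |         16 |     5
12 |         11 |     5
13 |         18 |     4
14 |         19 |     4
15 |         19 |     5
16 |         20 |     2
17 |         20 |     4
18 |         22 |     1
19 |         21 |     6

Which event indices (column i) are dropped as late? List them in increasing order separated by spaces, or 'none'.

i=0 t=2 v=5: → [2,5),[0,3); WM=0
i=1 t=4 v=2: → [4,7),[2,5); WM=2
i=2 t=4 v=5: → [4,7),[2,5); WM=2
i=3 t=4 v=8: → [4,7),[2,5); WM=2
i=4 t=5 v=6: → [4,7); WM=3; [0,3) fires=1
i=5 t=8 v=2: → [8,11),[6,9); WM=6; [2,5) fires=3
i=6 t=10 v=8: → [10,13),[8,11); WM=8; [4,7) fires=4
i=7 t=10 v=9: → [10,13),[8,11); WM=8
i=8 t=13 v=6: → [12,15); WM=11; [6,9) fires=1 [8,11) fires=3
i=9 t=14 v=3: → [14,17),[12,15); WM=12
i=10 t=16 v=1: → [16,19),[14,17); WM=14; [10,13) fires=2
i=11 t=16 v=5: → [16,19),[14,17); WM=14
i=12 t=11 v=5: DROP (t<14-2); WM=14
i=13 t=18 v=4: → [18,21),[16,19); WM=16; [12,15) fires=2
i=14 t=19 v=4: → [18,21); WM=17; [14,17) fires=3
i=15 t=19 v=5: → [18,21); WM=17
i=16 t=20 v=2: → [20,23),[18,21); WM=18
i=17 t=20 v=4: → [20,23),[18,21); WM=18
i=18 t=22 v=1: → [22,25),[20,23); WM=20; [16,19) fires=3
i=19 t=21 v=6: → [20,23); WM=20

12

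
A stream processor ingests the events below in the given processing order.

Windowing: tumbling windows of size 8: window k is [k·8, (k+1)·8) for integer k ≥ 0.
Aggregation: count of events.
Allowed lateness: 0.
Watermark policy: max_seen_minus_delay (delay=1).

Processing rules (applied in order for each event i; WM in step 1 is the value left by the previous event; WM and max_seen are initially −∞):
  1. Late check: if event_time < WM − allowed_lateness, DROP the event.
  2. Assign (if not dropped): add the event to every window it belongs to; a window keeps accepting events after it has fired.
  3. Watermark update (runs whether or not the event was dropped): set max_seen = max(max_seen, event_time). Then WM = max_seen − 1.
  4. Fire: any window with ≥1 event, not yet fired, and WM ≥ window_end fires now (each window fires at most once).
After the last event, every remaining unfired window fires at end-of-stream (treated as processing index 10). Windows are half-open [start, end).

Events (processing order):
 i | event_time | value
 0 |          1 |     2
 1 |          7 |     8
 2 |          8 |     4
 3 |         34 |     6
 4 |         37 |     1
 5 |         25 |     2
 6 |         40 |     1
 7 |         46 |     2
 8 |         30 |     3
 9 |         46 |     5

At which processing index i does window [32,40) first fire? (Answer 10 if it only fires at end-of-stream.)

7

i=0 t=1 v=2: → [0,8); WM=0
i=1 t=7 v=8: → [0,8); WM=6
i=2 t=8 v=4: → [8,16); WM=7
i=3 t=34 v=6: → [32,40); WM=33; [0,8) fires=2 [8,16) fires=1
i=4 t=37 v=1: → [32,40); WM=36
i=5 t=25 v=2: DROP (t<36-0); WM=36
i=6 t=40 v=1: → [40,48); WM=39
i=7 t=46 v=2: → [40,48); WM=45; [32,40) fires=2
i=8 t=30 v=3: DROP (t<45-0); WM=45
i=9 t=46 v=5: → [40,48); WM=45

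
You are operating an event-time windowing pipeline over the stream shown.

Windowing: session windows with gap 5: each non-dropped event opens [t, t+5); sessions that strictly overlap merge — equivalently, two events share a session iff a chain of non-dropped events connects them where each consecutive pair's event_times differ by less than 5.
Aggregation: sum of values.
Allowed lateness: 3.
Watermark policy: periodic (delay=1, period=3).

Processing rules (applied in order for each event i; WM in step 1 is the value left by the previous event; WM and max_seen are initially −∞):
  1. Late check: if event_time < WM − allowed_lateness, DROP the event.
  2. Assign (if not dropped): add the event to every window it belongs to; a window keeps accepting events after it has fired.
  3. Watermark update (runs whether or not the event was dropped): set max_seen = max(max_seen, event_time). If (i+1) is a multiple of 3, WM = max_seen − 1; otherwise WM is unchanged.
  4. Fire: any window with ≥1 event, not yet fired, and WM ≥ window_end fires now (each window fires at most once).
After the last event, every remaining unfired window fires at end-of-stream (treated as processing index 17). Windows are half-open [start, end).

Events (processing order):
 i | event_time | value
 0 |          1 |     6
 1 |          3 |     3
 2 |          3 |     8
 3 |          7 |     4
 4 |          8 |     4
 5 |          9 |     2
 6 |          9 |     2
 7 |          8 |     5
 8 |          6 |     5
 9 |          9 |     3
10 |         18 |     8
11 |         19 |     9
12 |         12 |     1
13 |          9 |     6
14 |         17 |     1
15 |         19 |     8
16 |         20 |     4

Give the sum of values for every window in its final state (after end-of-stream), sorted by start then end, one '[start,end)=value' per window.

[1,14)=42 [17,25)=30

i=0 t=1 v=6: → [1,6); WM=−∞
i=1 t=3 v=3: → [1,8); WM=−∞
i=2 t=3 v=8: → [1,8); WM=2
i=3 t=7 v=4: → [1,12); WM=2
i=4 t=8 v=4: → [1,13); WM=2
i=5 t=9 v=2: → [1,14); WM=8
i=6 t=9 v=2: → [1,14); WM=8
i=7 t=8 v=5: → [1,14); WM=8
i=8 t=6 v=5: → [1,14); WM=8
i=9 t=9 v=3: → [1,14); WM=8
i=10 t=18 v=8: → [18,23); WM=8
i=11 t=19 v=9: → [18,24); WM=18
i=12 t=12 v=1: DROP (t<18-3); WM=18
i=13 t=9 v=6: DROP (t<18-3); WM=18
i=14 t=17 v=1: → [17,24); WM=18
i=15 t=19 v=8: → [17,24); WM=18
i=16 t=20 v=4: → [17,25); WM=18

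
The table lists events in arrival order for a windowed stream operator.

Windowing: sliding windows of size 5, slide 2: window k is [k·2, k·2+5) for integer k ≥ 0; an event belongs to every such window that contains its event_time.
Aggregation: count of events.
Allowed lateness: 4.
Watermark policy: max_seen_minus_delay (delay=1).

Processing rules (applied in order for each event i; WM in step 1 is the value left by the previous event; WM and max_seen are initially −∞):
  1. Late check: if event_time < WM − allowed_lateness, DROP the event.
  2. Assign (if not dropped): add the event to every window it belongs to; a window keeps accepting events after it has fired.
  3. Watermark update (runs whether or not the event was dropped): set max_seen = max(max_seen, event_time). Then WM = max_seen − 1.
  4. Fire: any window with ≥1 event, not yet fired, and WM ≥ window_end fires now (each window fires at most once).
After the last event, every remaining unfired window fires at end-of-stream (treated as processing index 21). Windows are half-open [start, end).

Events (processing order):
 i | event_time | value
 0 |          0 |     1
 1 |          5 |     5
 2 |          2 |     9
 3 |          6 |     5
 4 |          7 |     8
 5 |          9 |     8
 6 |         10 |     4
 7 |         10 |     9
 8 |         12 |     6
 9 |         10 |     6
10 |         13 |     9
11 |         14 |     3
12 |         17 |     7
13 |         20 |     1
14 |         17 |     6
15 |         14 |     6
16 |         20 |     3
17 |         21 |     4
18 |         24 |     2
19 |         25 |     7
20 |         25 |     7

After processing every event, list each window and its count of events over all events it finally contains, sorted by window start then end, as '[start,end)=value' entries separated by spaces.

i=0 t=0 v=1: → [0,5); WM=-1
i=1 t=5 v=5: → [4,9),[2,7); WM=4
i=2 t=2 v=9: → [2,7),[0,5); WM=4
i=3 t=6 v=5: → [6,11),[4,9),[2,7); WM=5; [0,5) fires=2
i=4 t=7 v=8: → [6,11),[4,9); WM=6
i=5 t=9 v=8: → [8,13),[6,11); WM=8; [2,7) fires=3
i=6 t=10 v=4: → [10,15),[8,13),[6,11); WM=9; [4,9) fires=3
i=7 t=10 v=9: → [10,15),[8,13),[6,11); WM=9
i=8 t=12 v=6: → [12,17),[10,15),[8,13); WM=11; [6,11) fires=5
i=9 t=10 v=6: → [10,15),[8,13),[6,11); WM=11
i=10 t=13 v=9: → [12,17),[10,15); WM=12
i=11 t=14 v=3: → [14,19),[12,17),[10,15); WM=13; [8,13) fires=5
i=12 t=17 v=7: → [16,21),[14,19); WM=16; [10,15) fires=6
i=13 t=20 v=1: → [20,25),[18,23),[16,21); WM=19; [12,17) fires=3 [14,19) fires=2
i=14 t=17 v=6: → [16,21),[14,19); WM=19
i=15 t=14 v=6: DROP (t<19-4); WM=19
i=16 t=20 v=3: → [20,25),[18,23),[16,21); WM=19
i=17 t=21 v=4: → [20,25),[18,23); WM=20
i=18 t=24 v=2: → [24,29),[22,27),[20,25); WM=23; [16,21) fires=4 [18,23) fires=3
i=19 t=25 v=7: → [24,29),[22,27); WM=24
i=20 t=25 v=7: → [24,29),[22,27); WM=24

[0,5)=2 [2,7)=3 [4,9)=3 [6,11)=6 [8,13)=5 [10,15)=6 [12,17)=3 [14,19)=3 [16,21)=4 [18,23)=3 [20,25)=4 [22,27)=3 [24,29)=3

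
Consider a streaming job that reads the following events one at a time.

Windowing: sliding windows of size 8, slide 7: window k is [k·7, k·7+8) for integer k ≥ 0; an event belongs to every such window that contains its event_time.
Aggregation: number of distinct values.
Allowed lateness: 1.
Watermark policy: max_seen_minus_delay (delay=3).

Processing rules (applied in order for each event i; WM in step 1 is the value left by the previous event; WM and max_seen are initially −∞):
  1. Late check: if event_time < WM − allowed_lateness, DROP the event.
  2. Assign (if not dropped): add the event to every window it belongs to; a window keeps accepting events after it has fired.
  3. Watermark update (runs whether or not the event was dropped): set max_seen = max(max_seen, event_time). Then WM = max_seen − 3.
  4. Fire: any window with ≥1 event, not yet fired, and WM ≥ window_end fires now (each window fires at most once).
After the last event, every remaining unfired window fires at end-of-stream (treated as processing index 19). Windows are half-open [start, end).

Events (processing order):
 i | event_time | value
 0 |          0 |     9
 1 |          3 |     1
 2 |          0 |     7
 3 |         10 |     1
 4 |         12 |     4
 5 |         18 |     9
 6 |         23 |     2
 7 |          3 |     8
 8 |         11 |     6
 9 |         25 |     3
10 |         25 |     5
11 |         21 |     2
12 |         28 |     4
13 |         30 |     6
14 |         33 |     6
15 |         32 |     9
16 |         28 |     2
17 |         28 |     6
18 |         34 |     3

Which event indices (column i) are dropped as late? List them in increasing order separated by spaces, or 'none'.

i=0 t=0 v=9: → [0,8); WM=-3
i=1 t=3 v=1: → [0,8); WM=0
i=2 t=0 v=7: → [0,8); WM=0
i=3 t=10 v=1: → [7,15); WM=7
i=4 t=12 v=4: → [7,15); WM=9; [0,8) fires=3
i=5 t=18 v=9: → [14,22); WM=15; [7,15) fires=2
i=6 t=23 v=2: → [21,29); WM=20
i=7 t=3 v=8: DROP (t<20-1); WM=20
i=8 t=11 v=6: DROP (t<20-1); WM=20
i=9 t=25 v=3: → [21,29); WM=22; [14,22) fires=1
i=10 t=25 v=5: → [21,29); WM=22
i=11 t=21 v=2: → [21,29),[14,22); WM=22
i=12 t=28 v=4: → [28,36),[21,29); WM=25
i=13 t=30 v=6: → [28,36); WM=27
i=14 t=33 v=6: → [28,36); WM=30; [21,29) fires=4
i=15 t=32 v=9: → [28,36); WM=30
i=16 t=28 v=2: DROP (t<30-1); WM=30
i=17 t=28 v=6: DROP (t<30-1); WM=30
i=18 t=34 v=3: → [28,36); WM=31

7 8 16 17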